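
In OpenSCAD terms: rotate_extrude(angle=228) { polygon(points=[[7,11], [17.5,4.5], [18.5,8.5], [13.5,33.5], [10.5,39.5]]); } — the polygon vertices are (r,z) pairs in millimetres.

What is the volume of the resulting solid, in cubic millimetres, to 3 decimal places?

Profile (r,z), 5 vertices: (7,11) (17.5,4.5) (18.5,8.5) (13.5,33.5) (10.5,39.5)
edge 0: (7,11)→(17.5,4.5)  cross = 7·4.5 − 17.5·11 = -161.0000; (r_i+r_j)·cross = 24.5·-161.0000 = -3944.5000
edge 1: (17.5,4.5)→(18.5,8.5)  cross = 17.5·8.5 − 18.5·4.5 = 65.5000; (r_i+r_j)·cross = 36·65.5000 = 2358.0000
edge 2: (18.5,8.5)→(13.5,33.5)  cross = 18.5·33.5 − 13.5·8.5 = 505.0000; (r_i+r_j)·cross = 32·505.0000 = 16160.0000
edge 3: (13.5,33.5)→(10.5,39.5)  cross = 13.5·39.5 − 10.5·33.5 = 181.5000; (r_i+r_j)·cross = 24·181.5000 = 4356.0000
edge 4: (10.5,39.5)→(7,11)  cross = 10.5·11 − 7·39.5 = -161.0000; (r_i+r_j)·cross = 17.5·-161.0000 = -2817.5000
Σcross = 430.0000 → A = |Σcross|/2 = 215.0000 mm²
Σ(r_i+r_j)·cross = 16112.0000 → first moment M = |Σ|/6 = 2685.3333
R_c = M/A = 2685.3333/215.0000 = 12.4899 mm
θ = 228° = 3.979351 rad
V = θ·R_c·A = 3.979351·12.4899·215.0000 = 10685.883 mm³

Volume = 10685.883 mm³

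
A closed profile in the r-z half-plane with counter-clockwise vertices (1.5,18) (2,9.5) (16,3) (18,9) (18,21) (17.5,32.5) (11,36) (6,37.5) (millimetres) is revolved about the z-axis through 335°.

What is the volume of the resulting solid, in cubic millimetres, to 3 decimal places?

Volume = 26649.956 mm³

Profile (r,z), 8 vertices: (1.5,18) (2,9.5) (16,3) (18,9) (18,21) (17.5,32.5) (11,36) (6,37.5)
edge 0: (1.5,18)→(2,9.5)  cross = 1.5·9.5 − 2·18 = -21.7500; (r_i+r_j)·cross = 3.5·-21.7500 = -76.1250
edge 1: (2,9.5)→(16,3)  cross = 2·3 − 16·9.5 = -146.0000; (r_i+r_j)·cross = 18·-146.0000 = -2628.0000
edge 2: (16,3)→(18,9)  cross = 16·9 − 18·3 = 90.0000; (r_i+r_j)·cross = 34·90.0000 = 3060.0000
edge 3: (18,9)→(18,21)  cross = 18·21 − 18·9 = 216.0000; (r_i+r_j)·cross = 36·216.0000 = 7776.0000
edge 4: (18,21)→(17.5,32.5)  cross = 18·32.5 − 17.5·21 = 217.5000; (r_i+r_j)·cross = 35.5·217.5000 = 7721.2500
edge 5: (17.5,32.5)→(11,36)  cross = 17.5·36 − 11·32.5 = 272.5000; (r_i+r_j)·cross = 28.5·272.5000 = 7766.2500
edge 6: (11,36)→(6,37.5)  cross = 11·37.5 − 6·36 = 196.5000; (r_i+r_j)·cross = 17·196.5000 = 3340.5000
edge 7: (6,37.5)→(1.5,18)  cross = 6·18 − 1.5·37.5 = 51.7500; (r_i+r_j)·cross = 7.5·51.7500 = 388.1250
Σcross = 876.5000 → A = |Σcross|/2 = 438.2500 mm²
Σ(r_i+r_j)·cross = 27348.0000 → first moment M = |Σ|/6 = 4558.0000
R_c = M/A = 4558.0000/438.2500 = 10.4005 mm
θ = 335° = 5.846853 rad
V = θ·R_c·A = 5.846853·10.4005·438.2500 = 26649.956 mm³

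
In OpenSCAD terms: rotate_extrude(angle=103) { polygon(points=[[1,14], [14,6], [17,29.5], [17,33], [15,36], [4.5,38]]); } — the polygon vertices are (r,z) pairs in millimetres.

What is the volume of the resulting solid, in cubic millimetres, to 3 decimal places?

Profile (r,z), 6 vertices: (1,14) (14,6) (17,29.5) (17,33) (15,36) (4.5,38)
edge 0: (1,14)→(14,6)  cross = 1·6 − 14·14 = -190.0000; (r_i+r_j)·cross = 15·-190.0000 = -2850.0000
edge 1: (14,6)→(17,29.5)  cross = 14·29.5 − 17·6 = 311.0000; (r_i+r_j)·cross = 31·311.0000 = 9641.0000
edge 2: (17,29.5)→(17,33)  cross = 17·33 − 17·29.5 = 59.5000; (r_i+r_j)·cross = 34·59.5000 = 2023.0000
edge 3: (17,33)→(15,36)  cross = 17·36 − 15·33 = 117.0000; (r_i+r_j)·cross = 32·117.0000 = 3744.0000
edge 4: (15,36)→(4.5,38)  cross = 15·38 − 4.5·36 = 408.0000; (r_i+r_j)·cross = 19.5·408.0000 = 7956.0000
edge 5: (4.5,38)→(1,14)  cross = 4.5·14 − 1·38 = 25.0000; (r_i+r_j)·cross = 5.5·25.0000 = 137.5000
Σcross = 730.5000 → A = |Σcross|/2 = 365.2500 mm²
Σ(r_i+r_j)·cross = 20651.5000 → first moment M = |Σ|/6 = 3441.9167
R_c = M/A = 3441.9167/365.2500 = 9.4235 mm
θ = 103° = 1.797689 rad
V = θ·R_c·A = 1.797689·9.4235·365.2500 = 6187.496 mm³

Volume = 6187.496 mm³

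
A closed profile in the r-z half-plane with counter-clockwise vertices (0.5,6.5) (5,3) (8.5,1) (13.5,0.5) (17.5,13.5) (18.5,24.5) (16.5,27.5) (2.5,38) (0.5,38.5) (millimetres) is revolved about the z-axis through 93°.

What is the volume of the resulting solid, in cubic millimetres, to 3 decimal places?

Profile (r,z), 9 vertices: (0.5,6.5) (5,3) (8.5,1) (13.5,0.5) (17.5,13.5) (18.5,24.5) (16.5,27.5) (2.5,38) (0.5,38.5)
edge 0: (0.5,6.5)→(5,3)  cross = 0.5·3 − 5·6.5 = -31.0000; (r_i+r_j)·cross = 5.5·-31.0000 = -170.5000
edge 1: (5,3)→(8.5,1)  cross = 5·1 − 8.5·3 = -20.5000; (r_i+r_j)·cross = 13.5·-20.5000 = -276.7500
edge 2: (8.5,1)→(13.5,0.5)  cross = 8.5·0.5 − 13.5·1 = -9.2500; (r_i+r_j)·cross = 22·-9.2500 = -203.5000
edge 3: (13.5,0.5)→(17.5,13.5)  cross = 13.5·13.5 − 17.5·0.5 = 173.5000; (r_i+r_j)·cross = 31·173.5000 = 5378.5000
edge 4: (17.5,13.5)→(18.5,24.5)  cross = 17.5·24.5 − 18.5·13.5 = 179.0000; (r_i+r_j)·cross = 36·179.0000 = 6444.0000
edge 5: (18.5,24.5)→(16.5,27.5)  cross = 18.5·27.5 − 16.5·24.5 = 104.5000; (r_i+r_j)·cross = 35·104.5000 = 3657.5000
edge 6: (16.5,27.5)→(2.5,38)  cross = 16.5·38 − 2.5·27.5 = 558.2500; (r_i+r_j)·cross = 19·558.2500 = 10606.7500
edge 7: (2.5,38)→(0.5,38.5)  cross = 2.5·38.5 − 0.5·38 = 77.2500; (r_i+r_j)·cross = 3·77.2500 = 231.7500
edge 8: (0.5,38.5)→(0.5,6.5)  cross = 0.5·6.5 − 0.5·38.5 = -16.0000; (r_i+r_j)·cross = 1·-16.0000 = -16.0000
Σcross = 1015.7500 → A = |Σcross|/2 = 507.8750 mm²
Σ(r_i+r_j)·cross = 25651.7500 → first moment M = |Σ|/6 = 4275.2917
R_c = M/A = 4275.2917/507.8750 = 8.4180 mm
θ = 93° = 1.623156 rad
V = θ·R_c·A = 1.623156·8.4180·507.8750 = 6939.466 mm³

Volume = 6939.466 mm³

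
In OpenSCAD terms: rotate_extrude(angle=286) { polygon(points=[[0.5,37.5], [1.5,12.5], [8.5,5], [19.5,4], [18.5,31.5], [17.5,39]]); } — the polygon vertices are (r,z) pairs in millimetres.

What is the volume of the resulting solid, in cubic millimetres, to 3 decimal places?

Volume = 29329.638 mm³

Profile (r,z), 6 vertices: (0.5,37.5) (1.5,12.5) (8.5,5) (19.5,4) (18.5,31.5) (17.5,39)
edge 0: (0.5,37.5)→(1.5,12.5)  cross = 0.5·12.5 − 1.5·37.5 = -50.0000; (r_i+r_j)·cross = 2·-50.0000 = -100.0000
edge 1: (1.5,12.5)→(8.5,5)  cross = 1.5·5 − 8.5·12.5 = -98.7500; (r_i+r_j)·cross = 10·-98.7500 = -987.5000
edge 2: (8.5,5)→(19.5,4)  cross = 8.5·4 − 19.5·5 = -63.5000; (r_i+r_j)·cross = 28·-63.5000 = -1778.0000
edge 3: (19.5,4)→(18.5,31.5)  cross = 19.5·31.5 − 18.5·4 = 540.2500; (r_i+r_j)·cross = 38·540.2500 = 20529.5000
edge 4: (18.5,31.5)→(17.5,39)  cross = 18.5·39 − 17.5·31.5 = 170.2500; (r_i+r_j)·cross = 36·170.2500 = 6129.0000
edge 5: (17.5,39)→(0.5,37.5)  cross = 17.5·37.5 − 0.5·39 = 636.7500; (r_i+r_j)·cross = 18·636.7500 = 11461.5000
Σcross = 1135.0000 → A = |Σcross|/2 = 567.5000 mm²
Σ(r_i+r_j)·cross = 35254.5000 → first moment M = |Σ|/6 = 5875.7500
R_c = M/A = 5875.7500/567.5000 = 10.3537 mm
θ = 286° = 4.991642 rad
V = θ·R_c·A = 4.991642·10.3537·567.5000 = 29329.638 mm³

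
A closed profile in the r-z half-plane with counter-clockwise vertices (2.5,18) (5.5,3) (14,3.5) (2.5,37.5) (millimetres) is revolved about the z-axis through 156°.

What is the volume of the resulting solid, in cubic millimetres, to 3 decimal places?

Profile (r,z), 4 vertices: (2.5,18) (5.5,3) (14,3.5) (2.5,37.5)
edge 0: (2.5,18)→(5.5,3)  cross = 2.5·3 − 5.5·18 = -91.5000; (r_i+r_j)·cross = 8·-91.5000 = -732.0000
edge 1: (5.5,3)→(14,3.5)  cross = 5.5·3.5 − 14·3 = -22.7500; (r_i+r_j)·cross = 19.5·-22.7500 = -443.6250
edge 2: (14,3.5)→(2.5,37.5)  cross = 14·37.5 − 2.5·3.5 = 516.2500; (r_i+r_j)·cross = 16.5·516.2500 = 8518.1250
edge 3: (2.5,37.5)→(2.5,18)  cross = 2.5·18 − 2.5·37.5 = -48.7500; (r_i+r_j)·cross = 5·-48.7500 = -243.7500
Σcross = 353.2500 → A = |Σcross|/2 = 176.6250 mm²
Σ(r_i+r_j)·cross = 7098.7500 → first moment M = |Σ|/6 = 1183.1250
R_c = M/A = 1183.1250/176.6250 = 6.6985 mm
θ = 156° = 2.722714 rad
V = θ·R_c·A = 2.722714·6.6985·176.6250 = 3221.311 mm³

Volume = 3221.311 mm³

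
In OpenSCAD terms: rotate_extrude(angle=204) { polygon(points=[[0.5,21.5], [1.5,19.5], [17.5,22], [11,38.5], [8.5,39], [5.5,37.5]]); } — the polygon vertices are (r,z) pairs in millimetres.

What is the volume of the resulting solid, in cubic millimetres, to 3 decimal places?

Profile (r,z), 6 vertices: (0.5,21.5) (1.5,19.5) (17.5,22) (11,38.5) (8.5,39) (5.5,37.5)
edge 0: (0.5,21.5)→(1.5,19.5)  cross = 0.5·19.5 − 1.5·21.5 = -22.5000; (r_i+r_j)·cross = 2·-22.5000 = -45.0000
edge 1: (1.5,19.5)→(17.5,22)  cross = 1.5·22 − 17.5·19.5 = -308.2500; (r_i+r_j)·cross = 19·-308.2500 = -5856.7500
edge 2: (17.5,22)→(11,38.5)  cross = 17.5·38.5 − 11·22 = 431.7500; (r_i+r_j)·cross = 28.5·431.7500 = 12304.8750
edge 3: (11,38.5)→(8.5,39)  cross = 11·39 − 8.5·38.5 = 101.7500; (r_i+r_j)·cross = 19.5·101.7500 = 1984.1250
edge 4: (8.5,39)→(5.5,37.5)  cross = 8.5·37.5 − 5.5·39 = 104.2500; (r_i+r_j)·cross = 14·104.2500 = 1459.5000
edge 5: (5.5,37.5)→(0.5,21.5)  cross = 5.5·21.5 − 0.5·37.5 = 99.5000; (r_i+r_j)·cross = 6·99.5000 = 597.0000
Σcross = 406.5000 → A = |Σcross|/2 = 203.2500 mm²
Σ(r_i+r_j)·cross = 10443.7500 → first moment M = |Σ|/6 = 1740.6250
R_c = M/A = 1740.6250/203.2500 = 8.5640 mm
θ = 204° = 3.560472 rad
V = θ·R_c·A = 3.560472·8.5640·203.2500 = 6197.446 mm³

Volume = 6197.446 mm³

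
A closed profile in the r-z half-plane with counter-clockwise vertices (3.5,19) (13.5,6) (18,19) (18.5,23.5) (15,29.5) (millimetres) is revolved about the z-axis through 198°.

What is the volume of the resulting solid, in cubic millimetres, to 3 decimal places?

Profile (r,z), 5 vertices: (3.5,19) (13.5,6) (18,19) (18.5,23.5) (15,29.5)
edge 0: (3.5,19)→(13.5,6)  cross = 3.5·6 − 13.5·19 = -235.5000; (r_i+r_j)·cross = 17·-235.5000 = -4003.5000
edge 1: (13.5,6)→(18,19)  cross = 13.5·19 − 18·6 = 148.5000; (r_i+r_j)·cross = 31.5·148.5000 = 4677.7500
edge 2: (18,19)→(18.5,23.5)  cross = 18·23.5 − 18.5·19 = 71.5000; (r_i+r_j)·cross = 36.5·71.5000 = 2609.7500
edge 3: (18.5,23.5)→(15,29.5)  cross = 18.5·29.5 − 15·23.5 = 193.2500; (r_i+r_j)·cross = 33.5·193.2500 = 6473.8750
edge 4: (15,29.5)→(3.5,19)  cross = 15·19 − 3.5·29.5 = 181.7500; (r_i+r_j)·cross = 18.5·181.7500 = 3362.3750
Σcross = 359.5000 → A = |Σcross|/2 = 179.7500 mm²
Σ(r_i+r_j)·cross = 13120.2500 → first moment M = |Σ|/6 = 2186.7083
R_c = M/A = 2186.7083/179.7500 = 12.1653 mm
θ = 198° = 3.455752 rad
V = θ·R_c·A = 3.455752·12.1653·179.7500 = 7556.722 mm³

Volume = 7556.722 mm³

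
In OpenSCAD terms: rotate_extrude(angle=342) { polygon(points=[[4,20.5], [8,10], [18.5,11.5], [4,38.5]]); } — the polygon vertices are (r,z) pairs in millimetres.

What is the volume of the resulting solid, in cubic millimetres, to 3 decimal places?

Profile (r,z), 4 vertices: (4,20.5) (8,10) (18.5,11.5) (4,38.5)
edge 0: (4,20.5)→(8,10)  cross = 4·10 − 8·20.5 = -124.0000; (r_i+r_j)·cross = 12·-124.0000 = -1488.0000
edge 1: (8,10)→(18.5,11.5)  cross = 8·11.5 − 18.5·10 = -93.0000; (r_i+r_j)·cross = 26.5·-93.0000 = -2464.5000
edge 2: (18.5,11.5)→(4,38.5)  cross = 18.5·38.5 − 4·11.5 = 666.2500; (r_i+r_j)·cross = 22.5·666.2500 = 14990.6250
edge 3: (4,38.5)→(4,20.5)  cross = 4·20.5 − 4·38.5 = -72.0000; (r_i+r_j)·cross = 8·-72.0000 = -576.0000
Σcross = 377.2500 → A = |Σcross|/2 = 188.6250 mm²
Σ(r_i+r_j)·cross = 10462.1250 → first moment M = |Σ|/6 = 1743.6875
R_c = M/A = 1743.6875/188.6250 = 9.2442 mm
θ = 342° = 5.969026 rad
V = θ·R_c·A = 5.969026·9.2442·188.6250 = 10408.116 mm³

Volume = 10408.116 mm³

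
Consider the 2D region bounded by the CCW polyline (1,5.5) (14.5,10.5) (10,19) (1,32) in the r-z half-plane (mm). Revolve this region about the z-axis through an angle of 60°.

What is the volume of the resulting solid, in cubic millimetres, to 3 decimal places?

Profile (r,z), 4 vertices: (1,5.5) (14.5,10.5) (10,19) (1,32)
edge 0: (1,5.5)→(14.5,10.5)  cross = 1·10.5 − 14.5·5.5 = -69.2500; (r_i+r_j)·cross = 15.5·-69.2500 = -1073.3750
edge 1: (14.5,10.5)→(10,19)  cross = 14.5·19 − 10·10.5 = 170.5000; (r_i+r_j)·cross = 24.5·170.5000 = 4177.2500
edge 2: (10,19)→(1,32)  cross = 10·32 − 1·19 = 301.0000; (r_i+r_j)·cross = 11·301.0000 = 3311.0000
edge 3: (1,32)→(1,5.5)  cross = 1·5.5 − 1·32 = -26.5000; (r_i+r_j)·cross = 2·-26.5000 = -53.0000
Σcross = 375.7500 → A = |Σcross|/2 = 187.8750 mm²
Σ(r_i+r_j)·cross = 6361.8750 → first moment M = |Σ|/6 = 1060.3125
R_c = M/A = 1060.3125/187.8750 = 5.6437 mm
θ = 60° = 1.047198 rad
V = θ·R_c·A = 1.047198·5.6437·187.8750 = 1110.357 mm³

Volume = 1110.357 mm³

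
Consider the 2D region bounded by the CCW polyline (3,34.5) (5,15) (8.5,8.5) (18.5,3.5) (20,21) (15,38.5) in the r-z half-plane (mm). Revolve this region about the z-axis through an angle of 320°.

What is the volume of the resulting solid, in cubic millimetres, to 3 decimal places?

Volume = 27751.433 mm³

Profile (r,z), 6 vertices: (3,34.5) (5,15) (8.5,8.5) (18.5,3.5) (20,21) (15,38.5)
edge 0: (3,34.5)→(5,15)  cross = 3·15 − 5·34.5 = -127.5000; (r_i+r_j)·cross = 8·-127.5000 = -1020.0000
edge 1: (5,15)→(8.5,8.5)  cross = 5·8.5 − 8.5·15 = -85.0000; (r_i+r_j)·cross = 13.5·-85.0000 = -1147.5000
edge 2: (8.5,8.5)→(18.5,3.5)  cross = 8.5·3.5 − 18.5·8.5 = -127.5000; (r_i+r_j)·cross = 27·-127.5000 = -3442.5000
edge 3: (18.5,3.5)→(20,21)  cross = 18.5·21 − 20·3.5 = 318.5000; (r_i+r_j)·cross = 38.5·318.5000 = 12262.2500
edge 4: (20,21)→(15,38.5)  cross = 20·38.5 − 15·21 = 455.0000; (r_i+r_j)·cross = 35·455.0000 = 15925.0000
edge 5: (15,38.5)→(3,34.5)  cross = 15·34.5 − 3·38.5 = 402.0000; (r_i+r_j)·cross = 18·402.0000 = 7236.0000
Σcross = 835.5000 → A = |Σcross|/2 = 417.7500 mm²
Σ(r_i+r_j)·cross = 29813.2500 → first moment M = |Σ|/6 = 4968.8750
R_c = M/A = 4968.8750/417.7500 = 11.8944 mm
θ = 320° = 5.585054 rad
V = θ·R_c·A = 5.585054·11.8944·417.7500 = 27751.433 mm³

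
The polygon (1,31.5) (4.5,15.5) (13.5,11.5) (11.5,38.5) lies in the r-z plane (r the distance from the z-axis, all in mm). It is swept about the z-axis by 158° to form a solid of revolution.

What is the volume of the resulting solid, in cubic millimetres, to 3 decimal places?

Volume = 4690.252 mm³

Profile (r,z), 4 vertices: (1,31.5) (4.5,15.5) (13.5,11.5) (11.5,38.5)
edge 0: (1,31.5)→(4.5,15.5)  cross = 1·15.5 − 4.5·31.5 = -126.2500; (r_i+r_j)·cross = 5.5·-126.2500 = -694.3750
edge 1: (4.5,15.5)→(13.5,11.5)  cross = 4.5·11.5 − 13.5·15.5 = -157.5000; (r_i+r_j)·cross = 18·-157.5000 = -2835.0000
edge 2: (13.5,11.5)→(11.5,38.5)  cross = 13.5·38.5 − 11.5·11.5 = 387.5000; (r_i+r_j)·cross = 25·387.5000 = 9687.5000
edge 3: (11.5,38.5)→(1,31.5)  cross = 11.5·31.5 − 1·38.5 = 323.7500; (r_i+r_j)·cross = 12.5·323.7500 = 4046.8750
Σcross = 427.5000 → A = |Σcross|/2 = 213.7500 mm²
Σ(r_i+r_j)·cross = 10205.0000 → first moment M = |Σ|/6 = 1700.8333
R_c = M/A = 1700.8333/213.7500 = 7.9571 mm
θ = 158° = 2.757620 rad
V = θ·R_c·A = 2.757620·7.9571·213.7500 = 4690.252 mm³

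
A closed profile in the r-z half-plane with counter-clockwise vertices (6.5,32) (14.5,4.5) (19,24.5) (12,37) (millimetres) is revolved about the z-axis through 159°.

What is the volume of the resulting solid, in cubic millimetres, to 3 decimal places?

Volume = 7048.976 mm³

Profile (r,z), 4 vertices: (6.5,32) (14.5,4.5) (19,24.5) (12,37)
edge 0: (6.5,32)→(14.5,4.5)  cross = 6.5·4.5 − 14.5·32 = -434.7500; (r_i+r_j)·cross = 21·-434.7500 = -9129.7500
edge 1: (14.5,4.5)→(19,24.5)  cross = 14.5·24.5 − 19·4.5 = 269.7500; (r_i+r_j)·cross = 33.5·269.7500 = 9036.6250
edge 2: (19,24.5)→(12,37)  cross = 19·37 − 12·24.5 = 409.0000; (r_i+r_j)·cross = 31·409.0000 = 12679.0000
edge 3: (12,37)→(6.5,32)  cross = 12·32 − 6.5·37 = 143.5000; (r_i+r_j)·cross = 18.5·143.5000 = 2654.7500
Σcross = 387.5000 → A = |Σcross|/2 = 193.7500 mm²
Σ(r_i+r_j)·cross = 15240.6250 → first moment M = |Σ|/6 = 2540.1042
R_c = M/A = 2540.1042/193.7500 = 13.1102 mm
θ = 159° = 2.775074 rad
V = θ·R_c·A = 2.775074·13.1102·193.7500 = 7048.976 mm³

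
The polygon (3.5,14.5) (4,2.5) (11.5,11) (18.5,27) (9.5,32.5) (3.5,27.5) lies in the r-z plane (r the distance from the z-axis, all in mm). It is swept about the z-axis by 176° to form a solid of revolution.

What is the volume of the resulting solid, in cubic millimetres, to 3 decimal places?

Profile (r,z), 6 vertices: (3.5,14.5) (4,2.5) (11.5,11) (18.5,27) (9.5,32.5) (3.5,27.5)
edge 0: (3.5,14.5)→(4,2.5)  cross = 3.5·2.5 − 4·14.5 = -49.2500; (r_i+r_j)·cross = 7.5·-49.2500 = -369.3750
edge 1: (4,2.5)→(11.5,11)  cross = 4·11 − 11.5·2.5 = 15.2500; (r_i+r_j)·cross = 15.5·15.2500 = 236.3750
edge 2: (11.5,11)→(18.5,27)  cross = 11.5·27 − 18.5·11 = 107.0000; (r_i+r_j)·cross = 30·107.0000 = 3210.0000
edge 3: (18.5,27)→(9.5,32.5)  cross = 18.5·32.5 − 9.5·27 = 344.7500; (r_i+r_j)·cross = 28·344.7500 = 9653.0000
edge 4: (9.5,32.5)→(3.5,27.5)  cross = 9.5·27.5 − 3.5·32.5 = 147.5000; (r_i+r_j)·cross = 13·147.5000 = 1917.5000
edge 5: (3.5,27.5)→(3.5,14.5)  cross = 3.5·14.5 − 3.5·27.5 = -45.5000; (r_i+r_j)·cross = 7·-45.5000 = -318.5000
Σcross = 519.7500 → A = |Σcross|/2 = 259.8750 mm²
Σ(r_i+r_j)·cross = 14329.0000 → first moment M = |Σ|/6 = 2388.1667
R_c = M/A = 2388.1667/259.8750 = 9.1897 mm
θ = 176° = 3.071779 rad
V = θ·R_c·A = 3.071779·9.1897·259.8750 = 7335.921 mm³

Volume = 7335.921 mm³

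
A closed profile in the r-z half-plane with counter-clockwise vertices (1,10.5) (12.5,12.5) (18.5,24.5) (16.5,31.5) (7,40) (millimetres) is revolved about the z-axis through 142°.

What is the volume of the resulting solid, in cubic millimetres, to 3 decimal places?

Profile (r,z), 5 vertices: (1,10.5) (12.5,12.5) (18.5,24.5) (16.5,31.5) (7,40)
edge 0: (1,10.5)→(12.5,12.5)  cross = 1·12.5 − 12.5·10.5 = -118.7500; (r_i+r_j)·cross = 13.5·-118.7500 = -1603.1250
edge 1: (12.5,12.5)→(18.5,24.5)  cross = 12.5·24.5 − 18.5·12.5 = 75.0000; (r_i+r_j)·cross = 31·75.0000 = 2325.0000
edge 2: (18.5,24.5)→(16.5,31.5)  cross = 18.5·31.5 − 16.5·24.5 = 178.5000; (r_i+r_j)·cross = 35·178.5000 = 6247.5000
edge 3: (16.5,31.5)→(7,40)  cross = 16.5·40 − 7·31.5 = 439.5000; (r_i+r_j)·cross = 23.5·439.5000 = 10328.2500
edge 4: (7,40)→(1,10.5)  cross = 7·10.5 − 1·40 = 33.5000; (r_i+r_j)·cross = 8·33.5000 = 268.0000
Σcross = 607.7500 → A = |Σcross|/2 = 303.8750 mm²
Σ(r_i+r_j)·cross = 17565.6250 → first moment M = |Σ|/6 = 2927.6042
R_c = M/A = 2927.6042/303.8750 = 9.6342 mm
θ = 142° = 2.478368 rad
V = θ·R_c·A = 2.478368·9.6342·303.8750 = 7255.679 mm³

Volume = 7255.679 mm³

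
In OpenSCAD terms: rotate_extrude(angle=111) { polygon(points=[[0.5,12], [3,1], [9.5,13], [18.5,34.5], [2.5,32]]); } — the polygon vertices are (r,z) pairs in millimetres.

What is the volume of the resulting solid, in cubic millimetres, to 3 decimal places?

Profile (r,z), 5 vertices: (0.5,12) (3,1) (9.5,13) (18.5,34.5) (2.5,32)
edge 0: (0.5,12)→(3,1)  cross = 0.5·1 − 3·12 = -35.5000; (r_i+r_j)·cross = 3.5·-35.5000 = -124.2500
edge 1: (3,1)→(9.5,13)  cross = 3·13 − 9.5·1 = 29.5000; (r_i+r_j)·cross = 12.5·29.5000 = 368.7500
edge 2: (9.5,13)→(18.5,34.5)  cross = 9.5·34.5 − 18.5·13 = 87.2500; (r_i+r_j)·cross = 28·87.2500 = 2443.0000
edge 3: (18.5,34.5)→(2.5,32)  cross = 18.5·32 − 2.5·34.5 = 505.7500; (r_i+r_j)·cross = 21·505.7500 = 10620.7500
edge 4: (2.5,32)→(0.5,12)  cross = 2.5·12 − 0.5·32 = 14.0000; (r_i+r_j)·cross = 3·14.0000 = 42.0000
Σcross = 601.0000 → A = |Σcross|/2 = 300.5000 mm²
Σ(r_i+r_j)·cross = 13350.2500 → first moment M = |Σ|/6 = 2225.0417
R_c = M/A = 2225.0417/300.5000 = 7.4045 mm
θ = 111° = 1.937315 rad
V = θ·R_c·A = 1.937315·7.4045·300.5000 = 4310.608 mm³

Volume = 4310.608 mm³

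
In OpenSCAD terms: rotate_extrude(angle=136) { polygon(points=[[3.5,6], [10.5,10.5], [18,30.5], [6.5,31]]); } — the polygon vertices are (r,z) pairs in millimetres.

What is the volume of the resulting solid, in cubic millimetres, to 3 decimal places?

Profile (r,z), 4 vertices: (3.5,6) (10.5,10.5) (18,30.5) (6.5,31)
edge 0: (3.5,6)→(10.5,10.5)  cross = 3.5·10.5 − 10.5·6 = -26.2500; (r_i+r_j)·cross = 14·-26.2500 = -367.5000
edge 1: (10.5,10.5)→(18,30.5)  cross = 10.5·30.5 − 18·10.5 = 131.2500; (r_i+r_j)·cross = 28.5·131.2500 = 3740.6250
edge 2: (18,30.5)→(6.5,31)  cross = 18·31 − 6.5·30.5 = 359.7500; (r_i+r_j)·cross = 24.5·359.7500 = 8813.8750
edge 3: (6.5,31)→(3.5,6)  cross = 6.5·6 − 3.5·31 = -69.5000; (r_i+r_j)·cross = 10·-69.5000 = -695.0000
Σcross = 395.2500 → A = |Σcross|/2 = 197.6250 mm²
Σ(r_i+r_j)·cross = 11492.0000 → first moment M = |Σ|/6 = 1915.3333
R_c = M/A = 1915.3333/197.6250 = 9.6918 mm
θ = 136° = 2.373648 rad
V = θ·R_c·A = 2.373648·9.6918·197.6250 = 4546.327 mm³

Volume = 4546.327 mm³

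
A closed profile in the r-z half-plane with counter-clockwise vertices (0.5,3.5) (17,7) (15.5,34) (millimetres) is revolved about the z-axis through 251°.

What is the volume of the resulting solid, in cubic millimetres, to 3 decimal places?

Profile (r,z), 3 vertices: (0.5,3.5) (17,7) (15.5,34)
edge 0: (0.5,3.5)→(17,7)  cross = 0.5·7 − 17·3.5 = -56.0000; (r_i+r_j)·cross = 17.5·-56.0000 = -980.0000
edge 1: (17,7)→(15.5,34)  cross = 17·34 − 15.5·7 = 469.5000; (r_i+r_j)·cross = 32.5·469.5000 = 15258.7500
edge 2: (15.5,34)→(0.5,3.5)  cross = 15.5·3.5 − 0.5·34 = 37.2500; (r_i+r_j)·cross = 16·37.2500 = 596.0000
Σcross = 450.7500 → A = |Σcross|/2 = 225.3750 mm²
Σ(r_i+r_j)·cross = 14874.7500 → first moment M = |Σ|/6 = 2479.1250
R_c = M/A = 2479.1250/225.3750 = 11.0000 mm
θ = 251° = 4.380776 rad
V = θ·R_c·A = 4.380776·11.0000·225.3750 = 10860.492 mm³

Volume = 10860.492 mm³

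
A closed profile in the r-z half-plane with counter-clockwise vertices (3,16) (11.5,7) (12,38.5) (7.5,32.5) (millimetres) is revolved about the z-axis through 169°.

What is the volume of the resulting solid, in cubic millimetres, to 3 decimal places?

Profile (r,z), 4 vertices: (3,16) (11.5,7) (12,38.5) (7.5,32.5)
edge 0: (3,16)→(11.5,7)  cross = 3·7 − 11.5·16 = -163.0000; (r_i+r_j)·cross = 14.5·-163.0000 = -2363.5000
edge 1: (11.5,7)→(12,38.5)  cross = 11.5·38.5 − 12·7 = 358.7500; (r_i+r_j)·cross = 23.5·358.7500 = 8430.6250
edge 2: (12,38.5)→(7.5,32.5)  cross = 12·32.5 − 7.5·38.5 = 101.2500; (r_i+r_j)·cross = 19.5·101.2500 = 1974.3750
edge 3: (7.5,32.5)→(3,16)  cross = 7.5·16 − 3·32.5 = 22.5000; (r_i+r_j)·cross = 10.5·22.5000 = 236.2500
Σcross = 319.5000 → A = |Σcross|/2 = 159.7500 mm²
Σ(r_i+r_j)·cross = 8277.7500 → first moment M = |Σ|/6 = 1379.6250
R_c = M/A = 1379.6250/159.7500 = 8.6362 mm
θ = 169° = 2.949606 rad
V = θ·R_c·A = 2.949606·8.6362·159.7500 = 4069.351 mm³

Volume = 4069.351 mm³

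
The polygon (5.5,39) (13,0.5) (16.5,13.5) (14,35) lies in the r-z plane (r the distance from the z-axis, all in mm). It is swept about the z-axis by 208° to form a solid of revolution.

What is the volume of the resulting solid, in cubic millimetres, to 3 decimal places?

Profile (r,z), 4 vertices: (5.5,39) (13,0.5) (16.5,13.5) (14,35)
edge 0: (5.5,39)→(13,0.5)  cross = 5.5·0.5 − 13·39 = -504.2500; (r_i+r_j)·cross = 18.5·-504.2500 = -9328.6250
edge 1: (13,0.5)→(16.5,13.5)  cross = 13·13.5 − 16.5·0.5 = 167.2500; (r_i+r_j)·cross = 29.5·167.2500 = 4933.8750
edge 2: (16.5,13.5)→(14,35)  cross = 16.5·35 − 14·13.5 = 388.5000; (r_i+r_j)·cross = 30.5·388.5000 = 11849.2500
edge 3: (14,35)→(5.5,39)  cross = 14·39 − 5.5·35 = 353.5000; (r_i+r_j)·cross = 19.5·353.5000 = 6893.2500
Σcross = 405.0000 → A = |Σcross|/2 = 202.5000 mm²
Σ(r_i+r_j)·cross = 14347.7500 → first moment M = |Σ|/6 = 2391.2917
R_c = M/A = 2391.2917/202.5000 = 11.8088 mm
θ = 208° = 3.630285 rad
V = θ·R_c·A = 3.630285·11.8088·202.5000 = 8681.070 mm³

Volume = 8681.070 mm³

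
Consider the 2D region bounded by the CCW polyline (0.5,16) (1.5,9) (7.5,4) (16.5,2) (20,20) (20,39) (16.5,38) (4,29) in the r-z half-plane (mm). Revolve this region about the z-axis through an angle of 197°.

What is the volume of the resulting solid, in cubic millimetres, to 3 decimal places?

Profile (r,z), 8 vertices: (0.5,16) (1.5,9) (7.5,4) (16.5,2) (20,20) (20,39) (16.5,38) (4,29)
edge 0: (0.5,16)→(1.5,9)  cross = 0.5·9 − 1.5·16 = -19.5000; (r_i+r_j)·cross = 2·-19.5000 = -39.0000
edge 1: (1.5,9)→(7.5,4)  cross = 1.5·4 − 7.5·9 = -61.5000; (r_i+r_j)·cross = 9·-61.5000 = -553.5000
edge 2: (7.5,4)→(16.5,2)  cross = 7.5·2 − 16.5·4 = -51.0000; (r_i+r_j)·cross = 24·-51.0000 = -1224.0000
edge 3: (16.5,2)→(20,20)  cross = 16.5·20 − 20·2 = 290.0000; (r_i+r_j)·cross = 36.5·290.0000 = 10585.0000
edge 4: (20,20)→(20,39)  cross = 20·39 − 20·20 = 380.0000; (r_i+r_j)·cross = 40·380.0000 = 15200.0000
edge 5: (20,39)→(16.5,38)  cross = 20·38 − 16.5·39 = 116.5000; (r_i+r_j)·cross = 36.5·116.5000 = 4252.2500
edge 6: (16.5,38)→(4,29)  cross = 16.5·29 − 4·38 = 326.5000; (r_i+r_j)·cross = 20.5·326.5000 = 6693.2500
edge 7: (4,29)→(0.5,16)  cross = 4·16 − 0.5·29 = 49.5000; (r_i+r_j)·cross = 4.5·49.5000 = 222.7500
Σcross = 1030.5000 → A = |Σcross|/2 = 515.2500 mm²
Σ(r_i+r_j)·cross = 35136.7500 → first moment M = |Σ|/6 = 5856.1250
R_c = M/A = 5856.1250/515.2500 = 11.3656 mm
θ = 197° = 3.438299 rad
V = θ·R_c·A = 3.438299·11.3656·515.2500 = 20135.107 mm³

Volume = 20135.107 mm³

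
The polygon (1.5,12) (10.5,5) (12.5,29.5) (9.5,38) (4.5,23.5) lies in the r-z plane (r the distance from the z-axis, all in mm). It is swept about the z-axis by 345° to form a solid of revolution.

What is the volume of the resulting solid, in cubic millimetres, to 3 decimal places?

Volume = 9426.731 mm³

Profile (r,z), 5 vertices: (1.5,12) (10.5,5) (12.5,29.5) (9.5,38) (4.5,23.5)
edge 0: (1.5,12)→(10.5,5)  cross = 1.5·5 − 10.5·12 = -118.5000; (r_i+r_j)·cross = 12·-118.5000 = -1422.0000
edge 1: (10.5,5)→(12.5,29.5)  cross = 10.5·29.5 − 12.5·5 = 247.2500; (r_i+r_j)·cross = 23·247.2500 = 5686.7500
edge 2: (12.5,29.5)→(9.5,38)  cross = 12.5·38 − 9.5·29.5 = 194.7500; (r_i+r_j)·cross = 22·194.7500 = 4284.5000
edge 3: (9.5,38)→(4.5,23.5)  cross = 9.5·23.5 − 4.5·38 = 52.2500; (r_i+r_j)·cross = 14·52.2500 = 731.5000
edge 4: (4.5,23.5)→(1.5,12)  cross = 4.5·12 − 1.5·23.5 = 18.7500; (r_i+r_j)·cross = 6·18.7500 = 112.5000
Σcross = 394.5000 → A = |Σcross|/2 = 197.2500 mm²
Σ(r_i+r_j)·cross = 9393.2500 → first moment M = |Σ|/6 = 1565.5417
R_c = M/A = 1565.5417/197.2500 = 7.9368 mm
θ = 345° = 6.021386 rad
V = θ·R_c·A = 6.021386·7.9368·197.2500 = 9426.731 mm³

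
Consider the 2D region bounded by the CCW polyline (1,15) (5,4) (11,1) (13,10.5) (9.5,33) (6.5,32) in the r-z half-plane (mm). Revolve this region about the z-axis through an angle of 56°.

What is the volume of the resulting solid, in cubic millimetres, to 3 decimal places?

Profile (r,z), 6 vertices: (1,15) (5,4) (11,1) (13,10.5) (9.5,33) (6.5,32)
edge 0: (1,15)→(5,4)  cross = 1·4 − 5·15 = -71.0000; (r_i+r_j)·cross = 6·-71.0000 = -426.0000
edge 1: (5,4)→(11,1)  cross = 5·1 − 11·4 = -39.0000; (r_i+r_j)·cross = 16·-39.0000 = -624.0000
edge 2: (11,1)→(13,10.5)  cross = 11·10.5 − 13·1 = 102.5000; (r_i+r_j)·cross = 24·102.5000 = 2460.0000
edge 3: (13,10.5)→(9.5,33)  cross = 13·33 − 9.5·10.5 = 329.2500; (r_i+r_j)·cross = 22.5·329.2500 = 7408.1250
edge 4: (9.5,33)→(6.5,32)  cross = 9.5·32 − 6.5·33 = 89.5000; (r_i+r_j)·cross = 16·89.5000 = 1432.0000
edge 5: (6.5,32)→(1,15)  cross = 6.5·15 − 1·32 = 65.5000; (r_i+r_j)·cross = 7.5·65.5000 = 491.2500
Σcross = 476.7500 → A = |Σcross|/2 = 238.3750 mm²
Σ(r_i+r_j)·cross = 10741.3750 → first moment M = |Σ|/6 = 1790.2292
R_c = M/A = 1790.2292/238.3750 = 7.5101 mm
θ = 56° = 0.977384 rad
V = θ·R_c·A = 0.977384·7.5101·238.3750 = 1749.742 mm³

Volume = 1749.742 mm³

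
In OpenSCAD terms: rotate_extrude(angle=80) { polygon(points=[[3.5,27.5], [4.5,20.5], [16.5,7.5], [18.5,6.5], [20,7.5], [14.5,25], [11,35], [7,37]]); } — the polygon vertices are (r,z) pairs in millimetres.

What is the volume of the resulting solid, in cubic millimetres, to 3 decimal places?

Volume = 3590.317 mm³

Profile (r,z), 8 vertices: (3.5,27.5) (4.5,20.5) (16.5,7.5) (18.5,6.5) (20,7.5) (14.5,25) (11,35) (7,37)
edge 0: (3.5,27.5)→(4.5,20.5)  cross = 3.5·20.5 − 4.5·27.5 = -52.0000; (r_i+r_j)·cross = 8·-52.0000 = -416.0000
edge 1: (4.5,20.5)→(16.5,7.5)  cross = 4.5·7.5 − 16.5·20.5 = -304.5000; (r_i+r_j)·cross = 21·-304.5000 = -6394.5000
edge 2: (16.5,7.5)→(18.5,6.5)  cross = 16.5·6.5 − 18.5·7.5 = -31.5000; (r_i+r_j)·cross = 35·-31.5000 = -1102.5000
edge 3: (18.5,6.5)→(20,7.5)  cross = 18.5·7.5 − 20·6.5 = 8.7500; (r_i+r_j)·cross = 38.5·8.7500 = 336.8750
edge 4: (20,7.5)→(14.5,25)  cross = 20·25 − 14.5·7.5 = 391.2500; (r_i+r_j)·cross = 34.5·391.2500 = 13498.1250
edge 5: (14.5,25)→(11,35)  cross = 14.5·35 − 11·25 = 232.5000; (r_i+r_j)·cross = 25.5·232.5000 = 5928.7500
edge 6: (11,35)→(7,37)  cross = 11·37 − 7·35 = 162.0000; (r_i+r_j)·cross = 18·162.0000 = 2916.0000
edge 7: (7,37)→(3.5,27.5)  cross = 7·27.5 − 3.5·37 = 63.0000; (r_i+r_j)·cross = 10.5·63.0000 = 661.5000
Σcross = 469.5000 → A = |Σcross|/2 = 234.7500 mm²
Σ(r_i+r_j)·cross = 15428.2500 → first moment M = |Σ|/6 = 2571.3750
R_c = M/A = 2571.3750/234.7500 = 10.9537 mm
θ = 80° = 1.396263 rad
V = θ·R_c·A = 1.396263·10.9537·234.7500 = 3590.317 mm³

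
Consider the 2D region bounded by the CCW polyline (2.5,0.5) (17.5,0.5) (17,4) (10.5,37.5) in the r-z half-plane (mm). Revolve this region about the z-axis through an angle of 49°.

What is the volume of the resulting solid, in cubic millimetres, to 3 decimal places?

Volume = 2451.249 mm³

Profile (r,z), 4 vertices: (2.5,0.5) (17.5,0.5) (17,4) (10.5,37.5)
edge 0: (2.5,0.5)→(17.5,0.5)  cross = 2.5·0.5 − 17.5·0.5 = -7.5000; (r_i+r_j)·cross = 20·-7.5000 = -150.0000
edge 1: (17.5,0.5)→(17,4)  cross = 17.5·4 − 17·0.5 = 61.5000; (r_i+r_j)·cross = 34.5·61.5000 = 2121.7500
edge 2: (17,4)→(10.5,37.5)  cross = 17·37.5 − 10.5·4 = 595.5000; (r_i+r_j)·cross = 27.5·595.5000 = 16376.2500
edge 3: (10.5,37.5)→(2.5,0.5)  cross = 10.5·0.5 − 2.5·37.5 = -88.5000; (r_i+r_j)·cross = 13·-88.5000 = -1150.5000
Σcross = 561.0000 → A = |Σcross|/2 = 280.5000 mm²
Σ(r_i+r_j)·cross = 17197.5000 → first moment M = |Σ|/6 = 2866.2500
R_c = M/A = 2866.2500/280.5000 = 10.2184 mm
θ = 49° = 0.855211 rad
V = θ·R_c·A = 0.855211·10.2184·280.5000 = 2451.249 mm³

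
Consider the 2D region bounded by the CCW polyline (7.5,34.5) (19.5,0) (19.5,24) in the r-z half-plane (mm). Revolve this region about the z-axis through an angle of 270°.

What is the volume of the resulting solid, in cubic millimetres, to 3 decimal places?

Volume = 10518.052 mm³

Profile (r,z), 3 vertices: (7.5,34.5) (19.5,0) (19.5,24)
edge 0: (7.5,34.5)→(19.5,0)  cross = 7.5·0 − 19.5·34.5 = -672.7500; (r_i+r_j)·cross = 27·-672.7500 = -18164.2500
edge 1: (19.5,0)→(19.5,24)  cross = 19.5·24 − 19.5·0 = 468.0000; (r_i+r_j)·cross = 39·468.0000 = 18252.0000
edge 2: (19.5,24)→(7.5,34.5)  cross = 19.5·34.5 − 7.5·24 = 492.7500; (r_i+r_j)·cross = 27·492.7500 = 13304.2500
Σcross = 288.0000 → A = |Σcross|/2 = 144.0000 mm²
Σ(r_i+r_j)·cross = 13392.0000 → first moment M = |Σ|/6 = 2232.0000
R_c = M/A = 2232.0000/144.0000 = 15.5000 mm
θ = 270° = 4.712389 rad
V = θ·R_c·A = 4.712389·15.5000·144.0000 = 10518.052 mm³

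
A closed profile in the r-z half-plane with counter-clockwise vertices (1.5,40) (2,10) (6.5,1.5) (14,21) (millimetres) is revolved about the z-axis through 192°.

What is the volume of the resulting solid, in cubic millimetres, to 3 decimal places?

Profile (r,z), 4 vertices: (1.5,40) (2,10) (6.5,1.5) (14,21)
edge 0: (1.5,40)→(2,10)  cross = 1.5·10 − 2·40 = -65.0000; (r_i+r_j)·cross = 3.5·-65.0000 = -227.5000
edge 1: (2,10)→(6.5,1.5)  cross = 2·1.5 − 6.5·10 = -62.0000; (r_i+r_j)·cross = 8.5·-62.0000 = -527.0000
edge 2: (6.5,1.5)→(14,21)  cross = 6.5·21 − 14·1.5 = 115.5000; (r_i+r_j)·cross = 20.5·115.5000 = 2367.7500
edge 3: (14,21)→(1.5,40)  cross = 14·40 − 1.5·21 = 528.5000; (r_i+r_j)·cross = 15.5·528.5000 = 8191.7500
Σcross = 517.0000 → A = |Σcross|/2 = 258.5000 mm²
Σ(r_i+r_j)·cross = 9805.0000 → first moment M = |Σ|/6 = 1634.1667
R_c = M/A = 1634.1667/258.5000 = 6.3217 mm
θ = 192° = 3.351032 rad
V = θ·R_c·A = 3.351032·6.3217·258.5000 = 5476.145 mm³

Volume = 5476.145 mm³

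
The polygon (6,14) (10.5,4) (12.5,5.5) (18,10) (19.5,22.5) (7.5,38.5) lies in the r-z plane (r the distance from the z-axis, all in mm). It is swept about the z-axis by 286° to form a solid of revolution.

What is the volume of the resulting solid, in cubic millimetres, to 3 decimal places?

Volume = 17329.108 mm³

Profile (r,z), 6 vertices: (6,14) (10.5,4) (12.5,5.5) (18,10) (19.5,22.5) (7.5,38.5)
edge 0: (6,14)→(10.5,4)  cross = 6·4 − 10.5·14 = -123.0000; (r_i+r_j)·cross = 16.5·-123.0000 = -2029.5000
edge 1: (10.5,4)→(12.5,5.5)  cross = 10.5·5.5 − 12.5·4 = 7.7500; (r_i+r_j)·cross = 23·7.7500 = 178.2500
edge 2: (12.5,5.5)→(18,10)  cross = 12.5·10 − 18·5.5 = 26.0000; (r_i+r_j)·cross = 30.5·26.0000 = 793.0000
edge 3: (18,10)→(19.5,22.5)  cross = 18·22.5 − 19.5·10 = 210.0000; (r_i+r_j)·cross = 37.5·210.0000 = 7875.0000
edge 4: (19.5,22.5)→(7.5,38.5)  cross = 19.5·38.5 − 7.5·22.5 = 582.0000; (r_i+r_j)·cross = 27·582.0000 = 15714.0000
edge 5: (7.5,38.5)→(6,14)  cross = 7.5·14 − 6·38.5 = -126.0000; (r_i+r_j)·cross = 13.5·-126.0000 = -1701.0000
Σcross = 576.7500 → A = |Σcross|/2 = 288.3750 mm²
Σ(r_i+r_j)·cross = 20829.7500 → first moment M = |Σ|/6 = 3471.6250
R_c = M/A = 3471.6250/288.3750 = 12.0386 mm
θ = 286° = 4.991642 rad
V = θ·R_c·A = 4.991642·12.0386·288.3750 = 17329.108 mm³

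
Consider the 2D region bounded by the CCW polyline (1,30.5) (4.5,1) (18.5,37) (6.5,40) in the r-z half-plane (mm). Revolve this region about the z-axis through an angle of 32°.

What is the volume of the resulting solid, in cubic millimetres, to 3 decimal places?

Profile (r,z), 4 vertices: (1,30.5) (4.5,1) (18.5,37) (6.5,40)
edge 0: (1,30.5)→(4.5,1)  cross = 1·1 − 4.5·30.5 = -136.2500; (r_i+r_j)·cross = 5.5·-136.2500 = -749.3750
edge 1: (4.5,1)→(18.5,37)  cross = 4.5·37 − 18.5·1 = 148.0000; (r_i+r_j)·cross = 23·148.0000 = 3404.0000
edge 2: (18.5,37)→(6.5,40)  cross = 18.5·40 − 6.5·37 = 499.5000; (r_i+r_j)·cross = 25·499.5000 = 12487.5000
edge 3: (6.5,40)→(1,30.5)  cross = 6.5·30.5 − 1·40 = 158.2500; (r_i+r_j)·cross = 7.5·158.2500 = 1186.8750
Σcross = 669.5000 → A = |Σcross|/2 = 334.7500 mm²
Σ(r_i+r_j)·cross = 16329.0000 → first moment M = |Σ|/6 = 2721.5000
R_c = M/A = 2721.5000/334.7500 = 8.1299 mm
θ = 32° = 0.558505 rad
V = θ·R_c·A = 0.558505·8.1299·334.7500 = 1519.972 mm³

Volume = 1519.972 mm³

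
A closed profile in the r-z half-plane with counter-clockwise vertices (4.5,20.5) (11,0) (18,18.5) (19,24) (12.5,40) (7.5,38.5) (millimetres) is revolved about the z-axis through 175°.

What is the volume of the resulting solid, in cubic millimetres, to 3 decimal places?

Volume = 11843.532 mm³

Profile (r,z), 6 vertices: (4.5,20.5) (11,0) (18,18.5) (19,24) (12.5,40) (7.5,38.5)
edge 0: (4.5,20.5)→(11,0)  cross = 4.5·0 − 11·20.5 = -225.5000; (r_i+r_j)·cross = 15.5·-225.5000 = -3495.2500
edge 1: (11,0)→(18,18.5)  cross = 11·18.5 − 18·0 = 203.5000; (r_i+r_j)·cross = 29·203.5000 = 5901.5000
edge 2: (18,18.5)→(19,24)  cross = 18·24 − 19·18.5 = 80.5000; (r_i+r_j)·cross = 37·80.5000 = 2978.5000
edge 3: (19,24)→(12.5,40)  cross = 19·40 − 12.5·24 = 460.0000; (r_i+r_j)·cross = 31.5·460.0000 = 14490.0000
edge 4: (12.5,40)→(7.5,38.5)  cross = 12.5·38.5 − 7.5·40 = 181.2500; (r_i+r_j)·cross = 20·181.2500 = 3625.0000
edge 5: (7.5,38.5)→(4.5,20.5)  cross = 7.5·20.5 − 4.5·38.5 = -19.5000; (r_i+r_j)·cross = 12·-19.5000 = -234.0000
Σcross = 680.2500 → A = |Σcross|/2 = 340.1250 mm²
Σ(r_i+r_j)·cross = 23265.7500 → first moment M = |Σ|/6 = 3877.6250
R_c = M/A = 3877.6250/340.1250 = 11.4006 mm
θ = 175° = 3.054326 rad
V = θ·R_c·A = 3.054326·11.4006·340.1250 = 11843.532 mm³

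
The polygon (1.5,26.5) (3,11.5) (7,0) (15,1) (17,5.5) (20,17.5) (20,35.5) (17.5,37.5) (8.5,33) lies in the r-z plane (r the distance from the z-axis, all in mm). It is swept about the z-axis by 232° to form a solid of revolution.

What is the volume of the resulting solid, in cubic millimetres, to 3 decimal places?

Profile (r,z), 9 vertices: (1.5,26.5) (3,11.5) (7,0) (15,1) (17,5.5) (20,17.5) (20,35.5) (17.5,37.5) (8.5,33)
edge 0: (1.5,26.5)→(3,11.5)  cross = 1.5·11.5 − 3·26.5 = -62.2500; (r_i+r_j)·cross = 4.5·-62.2500 = -280.1250
edge 1: (3,11.5)→(7,0)  cross = 3·0 − 7·11.5 = -80.5000; (r_i+r_j)·cross = 10·-80.5000 = -805.0000
edge 2: (7,0)→(15,1)  cross = 7·1 − 15·0 = 7.0000; (r_i+r_j)·cross = 22·7.0000 = 154.0000
edge 3: (15,1)→(17,5.5)  cross = 15·5.5 − 17·1 = 65.5000; (r_i+r_j)·cross = 32·65.5000 = 2096.0000
edge 4: (17,5.5)→(20,17.5)  cross = 17·17.5 − 20·5.5 = 187.5000; (r_i+r_j)·cross = 37·187.5000 = 6937.5000
edge 5: (20,17.5)→(20,35.5)  cross = 20·35.5 − 20·17.5 = 360.0000; (r_i+r_j)·cross = 40·360.0000 = 14400.0000
edge 6: (20,35.5)→(17.5,37.5)  cross = 20·37.5 − 17.5·35.5 = 128.7500; (r_i+r_j)·cross = 37.5·128.7500 = 4828.1250
edge 7: (17.5,37.5)→(8.5,33)  cross = 17.5·33 − 8.5·37.5 = 258.7500; (r_i+r_j)·cross = 26·258.7500 = 6727.5000
edge 8: (8.5,33)→(1.5,26.5)  cross = 8.5·26.5 − 1.5·33 = 175.7500; (r_i+r_j)·cross = 10·175.7500 = 1757.5000
Σcross = 1040.5000 → A = |Σcross|/2 = 520.2500 mm²
Σ(r_i+r_j)·cross = 35815.5000 → first moment M = |Σ|/6 = 5969.2500
R_c = M/A = 5969.2500/520.2500 = 11.4738 mm
θ = 232° = 4.049164 rad
V = θ·R_c·A = 4.049164·11.4738·520.2500 = 24170.471 mm³

Volume = 24170.471 mm³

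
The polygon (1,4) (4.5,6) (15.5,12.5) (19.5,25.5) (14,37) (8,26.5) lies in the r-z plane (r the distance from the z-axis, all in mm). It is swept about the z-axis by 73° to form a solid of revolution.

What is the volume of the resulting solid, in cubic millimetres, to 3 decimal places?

Profile (r,z), 6 vertices: (1,4) (4.5,6) (15.5,12.5) (19.5,25.5) (14,37) (8,26.5)
edge 0: (1,4)→(4.5,6)  cross = 1·6 − 4.5·4 = -12.0000; (r_i+r_j)·cross = 5.5·-12.0000 = -66.0000
edge 1: (4.5,6)→(15.5,12.5)  cross = 4.5·12.5 − 15.5·6 = -36.7500; (r_i+r_j)·cross = 20·-36.7500 = -735.0000
edge 2: (15.5,12.5)→(19.5,25.5)  cross = 15.5·25.5 − 19.5·12.5 = 151.5000; (r_i+r_j)·cross = 35·151.5000 = 5302.5000
edge 3: (19.5,25.5)→(14,37)  cross = 19.5·37 − 14·25.5 = 364.5000; (r_i+r_j)·cross = 33.5·364.5000 = 12210.7500
edge 4: (14,37)→(8,26.5)  cross = 14·26.5 − 8·37 = 75.0000; (r_i+r_j)·cross = 22·75.0000 = 1650.0000
edge 5: (8,26.5)→(1,4)  cross = 8·4 − 1·26.5 = 5.5000; (r_i+r_j)·cross = 9·5.5000 = 49.5000
Σcross = 547.7500 → A = |Σcross|/2 = 273.8750 mm²
Σ(r_i+r_j)·cross = 18411.7500 → first moment M = |Σ|/6 = 3068.6250
R_c = M/A = 3068.6250/273.8750 = 11.2045 mm
θ = 73° = 1.274090 rad
V = θ·R_c·A = 1.274090·11.2045·273.8750 = 3909.706 mm³

Volume = 3909.706 mm³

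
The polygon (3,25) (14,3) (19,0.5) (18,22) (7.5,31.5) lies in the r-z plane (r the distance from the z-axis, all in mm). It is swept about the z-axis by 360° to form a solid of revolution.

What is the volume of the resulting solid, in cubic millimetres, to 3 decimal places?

Volume = 19806.171 mm³

Profile (r,z), 5 vertices: (3,25) (14,3) (19,0.5) (18,22) (7.5,31.5)
edge 0: (3,25)→(14,3)  cross = 3·3 − 14·25 = -341.0000; (r_i+r_j)·cross = 17·-341.0000 = -5797.0000
edge 1: (14,3)→(19,0.5)  cross = 14·0.5 − 19·3 = -50.0000; (r_i+r_j)·cross = 33·-50.0000 = -1650.0000
edge 2: (19,0.5)→(18,22)  cross = 19·22 − 18·0.5 = 409.0000; (r_i+r_j)·cross = 37·409.0000 = 15133.0000
edge 3: (18,22)→(7.5,31.5)  cross = 18·31.5 − 7.5·22 = 402.0000; (r_i+r_j)·cross = 25.5·402.0000 = 10251.0000
edge 4: (7.5,31.5)→(3,25)  cross = 7.5·25 − 3·31.5 = 93.0000; (r_i+r_j)·cross = 10.5·93.0000 = 976.5000
Σcross = 513.0000 → A = |Σcross|/2 = 256.5000 mm²
Σ(r_i+r_j)·cross = 18913.5000 → first moment M = |Σ|/6 = 3152.2500
R_c = M/A = 3152.2500/256.5000 = 12.2895 mm
θ = 360° = 6.283185 rad
V = θ·R_c·A = 6.283185·12.2895·256.5000 = 19806.171 mm³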